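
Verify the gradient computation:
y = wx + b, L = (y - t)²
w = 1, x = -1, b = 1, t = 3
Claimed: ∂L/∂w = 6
Correct

y = (1)(-1) + 1 = 0
∂L/∂y = 2(y - t) = 2(0 - 3) = -6
∂y/∂w = x = -1
∂L/∂w = -6 × -1 = 6

Claimed value: 6
Correct: The correct gradient is 6.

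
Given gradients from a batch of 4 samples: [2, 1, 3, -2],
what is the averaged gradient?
Average gradient = 1

Average = (1/4)(2 + 1 + 3 + -2) = 4/4 = 1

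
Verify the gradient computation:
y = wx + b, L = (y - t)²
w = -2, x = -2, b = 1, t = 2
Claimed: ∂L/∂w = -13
Incorrect

y = (-2)(-2) + 1 = 5
∂L/∂y = 2(y - t) = 2(5 - 2) = 6
∂y/∂w = x = -2
∂L/∂w = 6 × -2 = -12

Claimed value: -13
Incorrect: The correct gradient is -12.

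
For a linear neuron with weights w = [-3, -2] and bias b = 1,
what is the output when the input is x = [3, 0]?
y = -8

y = (-3)(3) + (-2)(0) + 1 = -8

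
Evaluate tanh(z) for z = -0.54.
-0.493

tanh(-0.54) = (e^(-0.54) - e^(0.54))/(e^(-0.54) + e^(0.54)) = -0.493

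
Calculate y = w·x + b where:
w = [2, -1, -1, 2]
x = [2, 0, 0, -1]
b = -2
y = 0

y = (2)(2) + (-1)(0) + (-1)(0) + (2)(-1) + -2 = 0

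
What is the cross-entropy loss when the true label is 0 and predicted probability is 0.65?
L = 1.05

L = -0·log(0.65) - 1·log(0.35) = -log(0.35) = 1.05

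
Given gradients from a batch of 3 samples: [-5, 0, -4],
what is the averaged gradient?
Average gradient = -3

Average = (1/3)(-5 + 0 + -4) = -9/3 = -3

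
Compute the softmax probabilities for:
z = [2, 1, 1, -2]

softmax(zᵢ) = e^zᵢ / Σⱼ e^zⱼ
p = [0.5701, 0.2097, 0.2097, 0.0104]

exp(z) = [7.389, 2.718, 2.718, 0.1353]
Sum = 12.96
p = [0.5701, 0.2097, 0.2097, 0.0104]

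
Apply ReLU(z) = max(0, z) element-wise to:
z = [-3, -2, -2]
h = [0, 0, 0]

ReLU applied element-wise: max(0,-3)=0, max(0,-2)=0, max(0,-2)=0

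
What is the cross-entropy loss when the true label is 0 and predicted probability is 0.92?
L = 2.526

L = -0·log(0.92) - 1·log(0.08) = -log(0.08) = 2.526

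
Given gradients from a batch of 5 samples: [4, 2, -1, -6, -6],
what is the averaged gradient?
Average gradient = -1.4

Average = (1/5)(4 + 2 + -1 + -6 + -6) = -7/5 = -1.4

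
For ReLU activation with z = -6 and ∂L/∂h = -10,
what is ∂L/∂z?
∂L/∂z = 0

h = ReLU(-6) = 0
Since z < 0: ∂h/∂z = 0
∂L/∂z = ∂L/∂h · ∂h/∂z = -10 × 0 = 0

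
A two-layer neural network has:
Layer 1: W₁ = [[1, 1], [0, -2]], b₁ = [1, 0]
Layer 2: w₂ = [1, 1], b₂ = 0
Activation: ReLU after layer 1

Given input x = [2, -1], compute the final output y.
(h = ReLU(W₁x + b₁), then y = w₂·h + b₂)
y = 4

Layer 1 pre-activation: z₁ = [2, 2]
After ReLU: h = [2, 2]
Layer 2 output: y = 1×2 + 1×2 + 0 = 4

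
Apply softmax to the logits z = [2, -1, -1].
p = [0.9094, 0.0453, 0.0453]

exp(z) = [7.389, 0.3679, 0.3679]
Sum = 8.125
p = [0.9094, 0.0453, 0.0453]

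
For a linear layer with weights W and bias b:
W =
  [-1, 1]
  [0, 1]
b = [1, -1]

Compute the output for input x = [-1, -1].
y = [1, -2]

Wx = [-1×-1 + 1×-1, 0×-1 + 1×-1]
   = [0, -1]
y = Wx + b = [0 + 1, -1 + -1] = [1, -2]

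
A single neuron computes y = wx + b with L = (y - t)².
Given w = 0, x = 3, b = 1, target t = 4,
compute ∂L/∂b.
∂L/∂b = -6

y = wx + b = (0)(3) + 1 = 1
∂L/∂y = 2(y - t) = 2(1 - 4) = -6
∂y/∂b = 1
∂L/∂b = ∂L/∂y · ∂y/∂b = -6 × 1 = -6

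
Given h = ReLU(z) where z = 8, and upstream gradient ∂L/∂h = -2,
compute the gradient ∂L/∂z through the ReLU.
∂L/∂z = -2

h = ReLU(8) = 8
Since z > 0: ∂h/∂z = 1
∂L/∂z = ∂L/∂h · ∂h/∂z = -2 × 1 = -2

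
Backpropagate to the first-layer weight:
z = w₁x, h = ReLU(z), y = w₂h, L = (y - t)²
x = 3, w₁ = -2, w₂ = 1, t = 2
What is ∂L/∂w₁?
∂L/∂w₁ = 0

Forward pass:
z = w₁x = -2×3 = -6
h = ReLU(-6) = 0
y = w₂h = 1×0 = 0

Backward pass:
∂L/∂y = 2(y - t) = 2(0 - 2) = -4
∂y/∂h = w₂ = 1
∂h/∂z = 0 (ReLU derivative)
∂z/∂w₁ = x = 3

∂L/∂w₁ = -4 × 1 × 0 × 3 = 0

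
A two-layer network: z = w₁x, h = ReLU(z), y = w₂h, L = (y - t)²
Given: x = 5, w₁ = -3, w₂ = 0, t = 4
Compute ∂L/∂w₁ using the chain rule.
∂L/∂w₁ = 0

Forward pass:
z = w₁x = -3×5 = -15
h = ReLU(-15) = 0
y = w₂h = 0×0 = 0

Backward pass:
∂L/∂y = 2(y - t) = 2(0 - 4) = -8
∂y/∂h = w₂ = 0
∂h/∂z = 0 (ReLU derivative)
∂z/∂w₁ = x = 5

∂L/∂w₁ = -8 × 0 × 0 × 5 = 0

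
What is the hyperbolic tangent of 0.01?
0.01

tanh(0.01) = (e^(0.01) - e^(-0.01))/(e^(0.01) + e^(-0.01)) = 0.01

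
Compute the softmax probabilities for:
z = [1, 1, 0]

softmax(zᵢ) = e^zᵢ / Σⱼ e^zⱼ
p = [0.4223, 0.4223, 0.1554]

exp(z) = [2.718, 2.718, 1]
Sum = 6.437
p = [0.4223, 0.4223, 0.1554]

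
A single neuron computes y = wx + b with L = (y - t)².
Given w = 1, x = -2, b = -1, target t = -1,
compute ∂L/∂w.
∂L/∂w = 8

y = wx + b = (1)(-2) + -1 = -3
∂L/∂y = 2(y - t) = 2(-3 - -1) = -4
∂y/∂w = x = -2
∂L/∂w = ∂L/∂y · ∂y/∂w = -4 × -2 = 8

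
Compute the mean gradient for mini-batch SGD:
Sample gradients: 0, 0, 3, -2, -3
Average gradient = -0.4

Average = (1/5)(0 + 0 + 3 + -2 + -3) = -2/5 = -0.4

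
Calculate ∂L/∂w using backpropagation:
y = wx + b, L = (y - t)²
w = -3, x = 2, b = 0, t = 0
∂L/∂w = -24

y = wx + b = (-3)(2) + 0 = -6
∂L/∂y = 2(y - t) = 2(-6 - 0) = -12
∂y/∂w = x = 2
∂L/∂w = ∂L/∂y · ∂y/∂w = -12 × 2 = -24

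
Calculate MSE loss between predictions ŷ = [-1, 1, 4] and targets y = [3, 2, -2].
MSE = 17.67

MSE = (1/3)((-1-3)² + (1-2)² + (4--2)²) = (1/3)(16 + 1 + 36) = 17.67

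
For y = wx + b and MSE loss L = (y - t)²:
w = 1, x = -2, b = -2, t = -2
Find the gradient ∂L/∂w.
∂L/∂w = 8

y = wx + b = (1)(-2) + -2 = -4
∂L/∂y = 2(y - t) = 2(-4 - -2) = -4
∂y/∂w = x = -2
∂L/∂w = ∂L/∂y · ∂y/∂w = -4 × -2 = 8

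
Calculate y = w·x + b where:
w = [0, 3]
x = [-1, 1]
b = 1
y = 4

y = (0)(-1) + (3)(1) + 1 = 4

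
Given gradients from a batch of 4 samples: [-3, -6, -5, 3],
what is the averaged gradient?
Average gradient = -2.75

Average = (1/4)(-3 + -6 + -5 + 3) = -11/4 = -2.75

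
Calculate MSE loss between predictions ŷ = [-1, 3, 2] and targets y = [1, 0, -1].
MSE = 7.333

MSE = (1/3)((-1-1)² + (3-0)² + (2--1)²) = (1/3)(4 + 9 + 9) = 7.333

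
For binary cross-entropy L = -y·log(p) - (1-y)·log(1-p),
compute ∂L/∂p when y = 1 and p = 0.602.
∂L/∂p = -1.661

∂L/∂p = -y/p + (1-y)/(1-p) = -1/0.602 + 0 = -1.661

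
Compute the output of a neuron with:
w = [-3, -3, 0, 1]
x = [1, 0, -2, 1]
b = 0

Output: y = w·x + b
y = -2

y = (-3)(1) + (-3)(0) + (0)(-2) + (1)(1) + 0 = -2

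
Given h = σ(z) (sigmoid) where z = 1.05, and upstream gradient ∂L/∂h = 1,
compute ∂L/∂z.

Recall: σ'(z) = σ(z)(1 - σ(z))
∂L/∂z = 0.192

σ(1.05) = 0.7408
σ'(1.05) = σ(1.05)(1 - σ(1.05)) = 0.7408 × 0.2592 = 0.192
∂L/∂z = ∂L/∂h · σ'(z) = 1 × 0.192 = 0.192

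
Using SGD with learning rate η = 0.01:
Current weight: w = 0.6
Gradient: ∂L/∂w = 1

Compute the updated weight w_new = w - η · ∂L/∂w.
w_new = 0.59

w_new = w - η·∂L/∂w = 0.6 - 0.01×(1) = 0.6 - (0.01) = 0.59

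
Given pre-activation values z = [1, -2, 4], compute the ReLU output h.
h = [1, 0, 4]

ReLU applied element-wise: max(0,1)=1, max(0,-2)=0, max(0,4)=4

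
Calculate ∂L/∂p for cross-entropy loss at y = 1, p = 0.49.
∂L/∂p = -2.041

∂L/∂p = -y/p + (1-y)/(1-p) = -1/0.49 + 0 = -2.041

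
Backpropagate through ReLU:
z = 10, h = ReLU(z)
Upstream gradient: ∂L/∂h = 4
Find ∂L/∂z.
∂L/∂z = 4

h = ReLU(10) = 10
Since z > 0: ∂h/∂z = 1
∂L/∂z = ∂L/∂h · ∂h/∂z = 4 × 1 = 4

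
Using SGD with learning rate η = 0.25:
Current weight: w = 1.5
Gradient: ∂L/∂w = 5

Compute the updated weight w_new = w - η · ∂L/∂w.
w_new = 0.25

w_new = w - η·∂L/∂w = 1.5 - 0.25×(5) = 1.5 - (1.25) = 0.25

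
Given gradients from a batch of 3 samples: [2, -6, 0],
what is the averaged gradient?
Average gradient = -1.333

Average = (1/3)(2 + -6 + 0) = -4/3 = -1.333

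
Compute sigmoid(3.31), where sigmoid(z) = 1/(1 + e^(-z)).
0.9648

sigmoid(3.31) = 1/(1 + e^(-3.31)) = 1/(1 + 0.03652) = 0.9648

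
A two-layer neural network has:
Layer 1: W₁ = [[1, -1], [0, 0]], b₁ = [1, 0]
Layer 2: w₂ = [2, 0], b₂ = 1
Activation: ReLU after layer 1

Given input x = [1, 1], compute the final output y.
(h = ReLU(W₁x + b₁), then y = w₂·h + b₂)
y = 3

Layer 1 pre-activation: z₁ = [1, 0]
After ReLU: h = [1, 0]
Layer 2 output: y = 2×1 + 0×0 + 1 = 3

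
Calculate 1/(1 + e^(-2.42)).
0.9183

sigmoid(2.42) = 1/(1 + e^(-2.42)) = 1/(1 + 0.08892) = 0.9183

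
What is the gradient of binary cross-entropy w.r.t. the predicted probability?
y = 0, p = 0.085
∂L/∂p = 1.093

∂L/∂p = -y/p + (1-y)/(1-p) = 0 + 1/0.915 = 1.093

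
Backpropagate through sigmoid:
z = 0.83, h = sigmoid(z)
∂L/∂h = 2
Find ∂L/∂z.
∂L/∂z = 0.4229

σ(0.83) = 0.6964
σ'(0.83) = σ(0.83)(1 - σ(0.83)) = 0.6964 × 0.3036 = 0.2114
∂L/∂z = ∂L/∂h · σ'(z) = 2 × 0.2114 = 0.4229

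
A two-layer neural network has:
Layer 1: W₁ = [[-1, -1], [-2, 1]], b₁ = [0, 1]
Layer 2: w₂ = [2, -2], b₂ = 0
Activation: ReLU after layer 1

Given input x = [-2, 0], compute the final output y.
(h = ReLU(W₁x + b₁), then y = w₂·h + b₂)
y = -6

Layer 1 pre-activation: z₁ = [2, 5]
After ReLU: h = [2, 5]
Layer 2 output: y = 2×2 + -2×5 + 0 = -6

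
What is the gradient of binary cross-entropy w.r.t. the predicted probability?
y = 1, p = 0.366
∂L/∂p = -2.732

∂L/∂p = -y/p + (1-y)/(1-p) = -1/0.366 + 0 = -2.732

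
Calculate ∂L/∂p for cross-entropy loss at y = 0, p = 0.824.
∂L/∂p = 5.682

∂L/∂p = -y/p + (1-y)/(1-p) = 0 + 1/0.176 = 5.682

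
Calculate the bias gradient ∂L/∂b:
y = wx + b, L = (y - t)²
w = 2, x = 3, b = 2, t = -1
∂L/∂b = 18

y = wx + b = (2)(3) + 2 = 8
∂L/∂y = 2(y - t) = 2(8 - -1) = 18
∂y/∂b = 1
∂L/∂b = ∂L/∂y · ∂y/∂b = 18 × 1 = 18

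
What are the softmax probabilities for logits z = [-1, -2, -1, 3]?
p = [0.0176, 0.0065, 0.0176, 0.9584]

exp(z) = [0.3679, 0.1353, 0.3679, 20.09]
Sum = 20.96
p = [0.0176, 0.0065, 0.0176, 0.9584]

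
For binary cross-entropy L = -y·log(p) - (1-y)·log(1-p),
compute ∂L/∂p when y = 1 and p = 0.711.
∂L/∂p = -1.406

∂L/∂p = -y/p + (1-y)/(1-p) = -1/0.711 + 0 = -1.406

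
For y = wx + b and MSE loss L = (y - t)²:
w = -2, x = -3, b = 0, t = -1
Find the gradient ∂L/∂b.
∂L/∂b = 14

y = wx + b = (-2)(-3) + 0 = 6
∂L/∂y = 2(y - t) = 2(6 - -1) = 14
∂y/∂b = 1
∂L/∂b = ∂L/∂y · ∂y/∂b = 14 × 1 = 14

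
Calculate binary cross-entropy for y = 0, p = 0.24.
L = 0.2744

L = -0·log(0.24) - 1·log(0.76) = -log(0.76) = 0.2744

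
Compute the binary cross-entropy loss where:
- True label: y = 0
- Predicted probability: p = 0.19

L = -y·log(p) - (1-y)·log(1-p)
L = 0.2107

L = -0·log(0.19) - 1·log(0.81) = -log(0.81) = 0.2107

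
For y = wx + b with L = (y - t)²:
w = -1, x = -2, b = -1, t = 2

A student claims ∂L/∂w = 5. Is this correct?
Incorrect

y = (-1)(-2) + -1 = 1
∂L/∂y = 2(y - t) = 2(1 - 2) = -2
∂y/∂w = x = -2
∂L/∂w = -2 × -2 = 4

Claimed value: 5
Incorrect: The correct gradient is 4.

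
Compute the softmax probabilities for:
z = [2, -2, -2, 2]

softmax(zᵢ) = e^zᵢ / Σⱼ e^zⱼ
p = [0.491, 0.009, 0.009, 0.491]

exp(z) = [7.389, 0.1353, 0.1353, 7.389]
Sum = 15.05
p = [0.491, 0.009, 0.009, 0.491]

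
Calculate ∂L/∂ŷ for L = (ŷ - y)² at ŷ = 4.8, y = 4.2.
∂L/∂ŷ = 1.2

∂L/∂ŷ = 2(ŷ - y) = 2(4.8 - 4.2) = 2(0.6) = 1.2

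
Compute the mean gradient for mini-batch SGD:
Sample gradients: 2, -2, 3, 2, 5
Average gradient = 2

Average = (1/5)(2 + -2 + 3 + 2 + 5) = 10/5 = 2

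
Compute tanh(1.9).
0.9562

tanh(1.9) = (e^(1.9) - e^(-1.9))/(e^(1.9) + e^(-1.9)) = 0.9562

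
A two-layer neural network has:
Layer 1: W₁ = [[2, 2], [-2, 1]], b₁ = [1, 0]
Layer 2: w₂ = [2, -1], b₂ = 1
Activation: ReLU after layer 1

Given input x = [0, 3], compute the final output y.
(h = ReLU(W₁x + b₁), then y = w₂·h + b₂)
y = 12

Layer 1 pre-activation: z₁ = [7, 3]
After ReLU: h = [7, 3]
Layer 2 output: y = 2×7 + -1×3 + 1 = 12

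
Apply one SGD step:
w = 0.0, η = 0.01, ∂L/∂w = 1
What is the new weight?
w_new = -0.01

w_new = w - η·∂L/∂w = 0.0 - 0.01×(1) = 0.0 - (0.01) = -0.01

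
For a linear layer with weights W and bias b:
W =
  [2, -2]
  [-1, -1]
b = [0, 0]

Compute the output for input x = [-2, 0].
y = [-4, 2]

Wx = [2×-2 + -2×0, -1×-2 + -1×0]
   = [-4, 2]
y = Wx + b = [-4 + 0, 2 + 0] = [-4, 2]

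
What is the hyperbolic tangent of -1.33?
-0.8692

tanh(-1.33) = (e^(-1.33) - e^(1.33))/(e^(-1.33) + e^(1.33)) = -0.8692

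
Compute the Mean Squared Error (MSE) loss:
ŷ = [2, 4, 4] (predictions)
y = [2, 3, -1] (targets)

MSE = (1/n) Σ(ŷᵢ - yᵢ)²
MSE = 8.667

MSE = (1/3)((2-2)² + (4-3)² + (4--1)²) = (1/3)(0 + 1 + 25) = 8.667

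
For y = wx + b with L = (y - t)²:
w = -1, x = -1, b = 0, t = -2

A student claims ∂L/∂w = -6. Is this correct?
Correct

y = (-1)(-1) + 0 = 1
∂L/∂y = 2(y - t) = 2(1 - -2) = 6
∂y/∂w = x = -1
∂L/∂w = 6 × -1 = -6

Claimed value: -6
Correct: The correct gradient is -6.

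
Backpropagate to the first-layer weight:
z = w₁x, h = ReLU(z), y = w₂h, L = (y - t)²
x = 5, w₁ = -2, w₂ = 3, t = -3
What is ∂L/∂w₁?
∂L/∂w₁ = 0

Forward pass:
z = w₁x = -2×5 = -10
h = ReLU(-10) = 0
y = w₂h = 3×0 = 0

Backward pass:
∂L/∂y = 2(y - t) = 2(0 - -3) = 6
∂y/∂h = w₂ = 3
∂h/∂z = 0 (ReLU derivative)
∂z/∂w₁ = x = 5

∂L/∂w₁ = 6 × 3 × 0 × 5 = 0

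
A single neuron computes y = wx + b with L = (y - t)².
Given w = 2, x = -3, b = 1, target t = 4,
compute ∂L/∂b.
∂L/∂b = -18

y = wx + b = (2)(-3) + 1 = -5
∂L/∂y = 2(y - t) = 2(-5 - 4) = -18
∂y/∂b = 1
∂L/∂b = ∂L/∂y · ∂y/∂b = -18 × 1 = -18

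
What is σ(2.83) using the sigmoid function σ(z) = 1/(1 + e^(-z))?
0.9443

sigmoid(2.83) = 1/(1 + e^(-2.83)) = 1/(1 + 0.05901) = 0.9443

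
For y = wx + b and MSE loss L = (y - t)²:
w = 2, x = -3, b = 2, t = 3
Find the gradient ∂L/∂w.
∂L/∂w = 42

y = wx + b = (2)(-3) + 2 = -4
∂L/∂y = 2(y - t) = 2(-4 - 3) = -14
∂y/∂w = x = -3
∂L/∂w = ∂L/∂y · ∂y/∂w = -14 × -3 = 42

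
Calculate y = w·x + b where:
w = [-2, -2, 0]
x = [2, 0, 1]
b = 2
y = -2

y = (-2)(2) + (-2)(0) + (0)(1) + 2 = -2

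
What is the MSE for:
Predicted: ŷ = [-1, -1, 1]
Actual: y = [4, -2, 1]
MSE = 8.667

MSE = (1/3)((-1-4)² + (-1--2)² + (1-1)²) = (1/3)(25 + 1 + 0) = 8.667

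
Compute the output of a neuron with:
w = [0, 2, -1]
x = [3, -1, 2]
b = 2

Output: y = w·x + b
y = -2

y = (0)(3) + (2)(-1) + (-1)(2) + 2 = -2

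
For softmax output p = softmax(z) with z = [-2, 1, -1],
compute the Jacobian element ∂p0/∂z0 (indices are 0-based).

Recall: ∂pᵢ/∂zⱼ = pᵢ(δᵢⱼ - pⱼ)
∂p0/∂z0 = 0.04025

p = softmax(z) = [0.04201, 0.8438, 0.1142]
p0 = 0.04201

∂p0/∂z0 = p0(1 - p0) = 0.04201 × (1 - 0.04201) = 0.04025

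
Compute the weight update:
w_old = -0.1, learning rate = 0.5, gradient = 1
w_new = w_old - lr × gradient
w_new = -0.6

w_new = w - η·∂L/∂w = -0.1 - 0.5×(1) = -0.1 - (0.5) = -0.6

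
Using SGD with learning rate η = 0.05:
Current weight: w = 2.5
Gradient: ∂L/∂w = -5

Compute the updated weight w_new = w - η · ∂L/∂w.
w_new = 2.75

w_new = w - η·∂L/∂w = 2.5 - 0.05×(-5) = 2.5 - (-0.25) = 2.75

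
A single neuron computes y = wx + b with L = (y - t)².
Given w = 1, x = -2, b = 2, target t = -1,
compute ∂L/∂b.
∂L/∂b = 2

y = wx + b = (1)(-2) + 2 = 0
∂L/∂y = 2(y - t) = 2(0 - -1) = 2
∂y/∂b = 1
∂L/∂b = ∂L/∂y · ∂y/∂b = 2 × 1 = 2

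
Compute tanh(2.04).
0.9667

tanh(2.04) = (e^(2.04) - e^(-2.04))/(e^(2.04) + e^(-2.04)) = 0.9667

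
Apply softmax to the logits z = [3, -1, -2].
p = [0.9756, 0.0179, 0.0066]

exp(z) = [20.09, 0.3679, 0.1353]
Sum = 20.59
p = [0.9756, 0.0179, 0.0066]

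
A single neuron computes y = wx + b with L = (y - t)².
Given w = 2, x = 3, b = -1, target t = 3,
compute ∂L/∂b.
∂L/∂b = 4

y = wx + b = (2)(3) + -1 = 5
∂L/∂y = 2(y - t) = 2(5 - 3) = 4
∂y/∂b = 1
∂L/∂b = ∂L/∂y · ∂y/∂b = 4 × 1 = 4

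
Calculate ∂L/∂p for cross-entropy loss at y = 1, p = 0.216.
∂L/∂p = -4.63

∂L/∂p = -y/p + (1-y)/(1-p) = -1/0.216 + 0 = -4.63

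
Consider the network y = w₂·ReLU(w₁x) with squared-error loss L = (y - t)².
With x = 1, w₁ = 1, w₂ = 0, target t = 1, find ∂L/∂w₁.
∂L/∂w₁ = 0

Forward pass:
z = w₁x = 1×1 = 1
h = ReLU(1) = 1
y = w₂h = 0×1 = 0

Backward pass:
∂L/∂y = 2(y - t) = 2(0 - 1) = -2
∂y/∂h = w₂ = 0
∂h/∂z = 1 (ReLU derivative)
∂z/∂w₁ = x = 1

∂L/∂w₁ = -2 × 0 × 1 × 1 = 0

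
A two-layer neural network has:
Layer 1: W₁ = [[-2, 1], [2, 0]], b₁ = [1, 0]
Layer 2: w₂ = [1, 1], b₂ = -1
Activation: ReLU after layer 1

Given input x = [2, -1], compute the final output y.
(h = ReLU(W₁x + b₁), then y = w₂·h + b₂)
y = 3

Layer 1 pre-activation: z₁ = [-4, 4]
After ReLU: h = [0, 4]
Layer 2 output: y = 1×0 + 1×4 + -1 = 3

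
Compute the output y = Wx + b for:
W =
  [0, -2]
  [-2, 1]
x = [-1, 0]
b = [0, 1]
y = [0, 3]

Wx = [0×-1 + -2×0, -2×-1 + 1×0]
   = [0, 2]
y = Wx + b = [0 + 0, 2 + 1] = [0, 3]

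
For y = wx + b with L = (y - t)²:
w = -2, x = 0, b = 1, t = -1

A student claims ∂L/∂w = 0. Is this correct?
Correct

y = (-2)(0) + 1 = 1
∂L/∂y = 2(y - t) = 2(1 - -1) = 4
∂y/∂w = x = 0
∂L/∂w = 4 × 0 = 0

Claimed value: 0
Correct: The correct gradient is 0.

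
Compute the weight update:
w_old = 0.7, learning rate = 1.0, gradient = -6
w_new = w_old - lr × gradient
w_new = 6.7

w_new = w - η·∂L/∂w = 0.7 - 1.0×(-6) = 0.7 - (-6) = 6.7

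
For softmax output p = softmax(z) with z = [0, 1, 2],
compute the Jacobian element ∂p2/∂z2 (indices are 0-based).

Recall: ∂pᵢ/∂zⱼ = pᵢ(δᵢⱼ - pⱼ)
∂p2/∂z2 = 0.2227

p = softmax(z) = [0.09003, 0.2447, 0.6652]
p2 = 0.6652

∂p2/∂z2 = p2(1 - p2) = 0.6652 × (1 - 0.6652) = 0.2227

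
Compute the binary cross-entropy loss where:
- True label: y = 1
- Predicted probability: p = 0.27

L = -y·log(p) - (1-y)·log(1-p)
L = 1.309

L = -1·log(0.27) - 0·log(0.73) = -log(0.27) = 1.309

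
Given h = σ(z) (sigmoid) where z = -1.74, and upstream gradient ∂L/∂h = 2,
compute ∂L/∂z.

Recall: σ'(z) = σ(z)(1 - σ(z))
∂L/∂z = 0.254

σ(-1.74) = 0.1493
σ'(-1.74) = σ(-1.74)(1 - σ(-1.74)) = 0.1493 × 0.8507 = 0.127
∂L/∂z = ∂L/∂h · σ'(z) = 2 × 0.127 = 0.254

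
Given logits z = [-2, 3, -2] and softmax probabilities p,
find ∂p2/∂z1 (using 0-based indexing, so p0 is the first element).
∂p2/∂z1 = -0.00656

p = softmax(z) = [0.006648, 0.9867, 0.006648]
p2 = 0.006648, p1 = 0.9867

∂p2/∂z1 = -p2 × p1 = -0.006648 × 0.9867 = -0.00656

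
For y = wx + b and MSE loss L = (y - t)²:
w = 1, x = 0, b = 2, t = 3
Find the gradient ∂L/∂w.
∂L/∂w = 0

y = wx + b = (1)(0) + 2 = 2
∂L/∂y = 2(y - t) = 2(2 - 3) = -2
∂y/∂w = x = 0
∂L/∂w = ∂L/∂y · ∂y/∂w = -2 × 0 = 0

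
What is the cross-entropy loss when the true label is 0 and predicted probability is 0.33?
L = 0.4005

L = -0·log(0.33) - 1·log(0.67) = -log(0.67) = 0.4005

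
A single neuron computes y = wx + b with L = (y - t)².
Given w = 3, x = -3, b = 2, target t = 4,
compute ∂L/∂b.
∂L/∂b = -22

y = wx + b = (3)(-3) + 2 = -7
∂L/∂y = 2(y - t) = 2(-7 - 4) = -22
∂y/∂b = 1
∂L/∂b = ∂L/∂y · ∂y/∂b = -22 × 1 = -22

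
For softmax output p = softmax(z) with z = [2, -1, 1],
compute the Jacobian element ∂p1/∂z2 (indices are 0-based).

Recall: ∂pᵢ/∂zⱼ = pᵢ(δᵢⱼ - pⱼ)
∂p1/∂z2 = -0.009113

p = softmax(z) = [0.7054, 0.03512, 0.2595]
p1 = 0.03512, p2 = 0.2595

∂p1/∂z2 = -p1 × p2 = -0.03512 × 0.2595 = -0.009113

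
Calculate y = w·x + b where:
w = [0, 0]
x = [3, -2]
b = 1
y = 1

y = (0)(3) + (0)(-2) + 1 = 1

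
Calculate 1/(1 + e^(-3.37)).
0.9668

sigmoid(3.37) = 1/(1 + e^(-3.37)) = 1/(1 + 0.03439) = 0.9668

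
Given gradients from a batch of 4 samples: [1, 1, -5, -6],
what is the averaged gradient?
Average gradient = -2.25

Average = (1/4)(1 + 1 + -5 + -6) = -9/4 = -2.25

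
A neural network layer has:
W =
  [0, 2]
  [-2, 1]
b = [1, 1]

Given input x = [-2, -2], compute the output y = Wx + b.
y = [-3, 3]

Wx = [0×-2 + 2×-2, -2×-2 + 1×-2]
   = [-4, 2]
y = Wx + b = [-4 + 1, 2 + 1] = [-3, 3]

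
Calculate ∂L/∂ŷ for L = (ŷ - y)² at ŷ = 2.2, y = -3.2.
∂L/∂ŷ = 10.8

∂L/∂ŷ = 2(ŷ - y) = 2(2.2 - -3.2) = 2(5.4) = 10.8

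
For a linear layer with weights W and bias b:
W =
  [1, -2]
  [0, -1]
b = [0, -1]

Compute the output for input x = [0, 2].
y = [-4, -3]

Wx = [1×0 + -2×2, 0×0 + -1×2]
   = [-4, -2]
y = Wx + b = [-4 + 0, -2 + -1] = [-4, -3]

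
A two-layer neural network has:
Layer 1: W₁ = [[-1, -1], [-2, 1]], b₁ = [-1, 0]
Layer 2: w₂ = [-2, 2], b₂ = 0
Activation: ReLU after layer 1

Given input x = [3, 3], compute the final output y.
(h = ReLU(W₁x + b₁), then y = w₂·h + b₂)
y = 0

Layer 1 pre-activation: z₁ = [-7, -3]
After ReLU: h = [0, 0]
Layer 2 output: y = -2×0 + 2×0 + 0 = 0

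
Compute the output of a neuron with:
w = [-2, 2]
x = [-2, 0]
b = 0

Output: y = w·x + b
y = 4

y = (-2)(-2) + (2)(0) + 0 = 4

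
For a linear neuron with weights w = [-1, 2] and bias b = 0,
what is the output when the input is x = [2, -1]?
y = -4

y = (-1)(2) + (2)(-1) + 0 = -4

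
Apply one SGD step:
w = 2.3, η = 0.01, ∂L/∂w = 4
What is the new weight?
w_new = 2.26

w_new = w - η·∂L/∂w = 2.3 - 0.01×(4) = 2.3 - (0.04) = 2.26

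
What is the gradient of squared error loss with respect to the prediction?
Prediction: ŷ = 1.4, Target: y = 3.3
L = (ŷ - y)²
∂L/∂ŷ = -3.8

∂L/∂ŷ = 2(ŷ - y) = 2(1.4 - 3.3) = 2(-1.9) = -3.8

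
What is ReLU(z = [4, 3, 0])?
h = [4, 3, 0]

ReLU applied element-wise: max(0,4)=4, max(0,3)=3, max(0,0)=0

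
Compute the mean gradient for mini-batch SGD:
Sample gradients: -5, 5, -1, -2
Average gradient = -0.75

Average = (1/4)(-5 + 5 + -1 + -2) = -3/4 = -0.75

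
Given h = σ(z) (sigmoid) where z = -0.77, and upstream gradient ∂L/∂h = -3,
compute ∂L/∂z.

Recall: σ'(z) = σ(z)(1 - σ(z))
∂L/∂z = -0.649

σ(-0.77) = 0.3165
σ'(-0.77) = σ(-0.77)(1 - σ(-0.77)) = 0.3165 × 0.6835 = 0.2163
∂L/∂z = ∂L/∂h · σ'(z) = -3 × 0.2163 = -0.649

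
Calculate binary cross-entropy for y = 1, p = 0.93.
L = 0.07257

L = -1·log(0.93) - 0·log(0.07) = -log(0.93) = 0.07257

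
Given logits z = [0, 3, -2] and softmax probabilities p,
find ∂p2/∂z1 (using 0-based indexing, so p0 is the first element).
∂p2/∂z1 = -0.006036

p = softmax(z) = [0.04712, 0.9465, 0.006377]
p2 = 0.006377, p1 = 0.9465

∂p2/∂z1 = -p2 × p1 = -0.006377 × 0.9465 = -0.006036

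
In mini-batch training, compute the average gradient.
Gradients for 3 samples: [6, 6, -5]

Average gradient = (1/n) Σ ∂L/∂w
Average gradient = 2.333

Average = (1/3)(6 + 6 + -5) = 7/3 = 2.333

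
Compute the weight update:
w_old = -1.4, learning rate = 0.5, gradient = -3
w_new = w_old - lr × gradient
w_new = 0.1

w_new = w - η·∂L/∂w = -1.4 - 0.5×(-3) = -1.4 - (-1.5) = 0.1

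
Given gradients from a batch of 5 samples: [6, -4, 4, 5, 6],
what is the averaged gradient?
Average gradient = 3.4

Average = (1/5)(6 + -4 + 4 + 5 + 6) = 17/5 = 3.4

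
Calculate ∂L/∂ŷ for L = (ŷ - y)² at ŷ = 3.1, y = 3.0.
∂L/∂ŷ = 0.2

∂L/∂ŷ = 2(ŷ - y) = 2(3.1 - 3.0) = 2(0.1) = 0.2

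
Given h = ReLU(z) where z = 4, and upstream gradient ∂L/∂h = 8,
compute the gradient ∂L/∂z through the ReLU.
∂L/∂z = 8

h = ReLU(4) = 4
Since z > 0: ∂h/∂z = 1
∂L/∂z = ∂L/∂h · ∂h/∂z = 8 × 1 = 8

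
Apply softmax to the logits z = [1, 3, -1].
p = [0.1173, 0.8668, 0.0159]

exp(z) = [2.718, 20.09, 0.3679]
Sum = 23.17
p = [0.1173, 0.8668, 0.0159]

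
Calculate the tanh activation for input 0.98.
0.7531

tanh(0.98) = (e^(0.98) - e^(-0.98))/(e^(0.98) + e^(-0.98)) = 0.7531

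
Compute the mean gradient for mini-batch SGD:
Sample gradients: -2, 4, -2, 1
Average gradient = 0.25

Average = (1/4)(-2 + 4 + -2 + 1) = 1/4 = 0.25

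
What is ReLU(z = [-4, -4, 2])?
h = [0, 0, 2]

ReLU applied element-wise: max(0,-4)=0, max(0,-4)=0, max(0,2)=2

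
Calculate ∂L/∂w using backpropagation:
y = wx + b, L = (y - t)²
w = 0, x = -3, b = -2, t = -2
∂L/∂w = 0

y = wx + b = (0)(-3) + -2 = -2
∂L/∂y = 2(y - t) = 2(-2 - -2) = 0
∂y/∂w = x = -3
∂L/∂w = ∂L/∂y · ∂y/∂w = 0 × -3 = 0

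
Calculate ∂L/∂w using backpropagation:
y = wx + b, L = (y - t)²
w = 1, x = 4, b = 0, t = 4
∂L/∂w = 0

y = wx + b = (1)(4) + 0 = 4
∂L/∂y = 2(y - t) = 2(4 - 4) = 0
∂y/∂w = x = 4
∂L/∂w = ∂L/∂y · ∂y/∂w = 0 × 4 = 0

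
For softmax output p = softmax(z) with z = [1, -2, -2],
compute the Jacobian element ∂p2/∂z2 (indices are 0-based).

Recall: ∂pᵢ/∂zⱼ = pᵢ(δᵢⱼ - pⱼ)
∂p2/∂z2 = 0.04323

p = softmax(z) = [0.9094, 0.04528, 0.04528]
p2 = 0.04528

∂p2/∂z2 = p2(1 - p2) = 0.04528 × (1 - 0.04528) = 0.04323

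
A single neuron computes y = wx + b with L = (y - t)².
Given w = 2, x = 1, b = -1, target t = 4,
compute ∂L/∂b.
∂L/∂b = -6

y = wx + b = (2)(1) + -1 = 1
∂L/∂y = 2(y - t) = 2(1 - 4) = -6
∂y/∂b = 1
∂L/∂b = ∂L/∂y · ∂y/∂b = -6 × 1 = -6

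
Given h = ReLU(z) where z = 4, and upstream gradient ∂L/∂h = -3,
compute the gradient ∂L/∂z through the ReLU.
∂L/∂z = -3

h = ReLU(4) = 4
Since z > 0: ∂h/∂z = 1
∂L/∂z = ∂L/∂h · ∂h/∂z = -3 × 1 = -3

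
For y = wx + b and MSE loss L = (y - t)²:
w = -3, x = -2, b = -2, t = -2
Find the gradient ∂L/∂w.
∂L/∂w = -24

y = wx + b = (-3)(-2) + -2 = 4
∂L/∂y = 2(y - t) = 2(4 - -2) = 12
∂y/∂w = x = -2
∂L/∂w = ∂L/∂y · ∂y/∂w = 12 × -2 = -24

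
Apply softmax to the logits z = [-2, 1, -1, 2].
p = [0.0128, 0.2562, 0.0347, 0.6964]

exp(z) = [0.1353, 2.718, 0.3679, 7.389]
Sum = 10.61
p = [0.0128, 0.2562, 0.0347, 0.6964]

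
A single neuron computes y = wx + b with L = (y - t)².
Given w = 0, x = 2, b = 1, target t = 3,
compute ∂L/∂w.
∂L/∂w = -8

y = wx + b = (0)(2) + 1 = 1
∂L/∂y = 2(y - t) = 2(1 - 3) = -4
∂y/∂w = x = 2
∂L/∂w = ∂L/∂y · ∂y/∂w = -4 × 2 = -8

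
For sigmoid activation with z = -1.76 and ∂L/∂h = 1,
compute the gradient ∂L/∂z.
∂L/∂z = 0.1252

σ(-1.76) = 0.1468
σ'(-1.76) = σ(-1.76)(1 - σ(-1.76)) = 0.1468 × 0.8532 = 0.1252
∂L/∂z = ∂L/∂h · σ'(z) = 1 × 0.1252 = 0.1252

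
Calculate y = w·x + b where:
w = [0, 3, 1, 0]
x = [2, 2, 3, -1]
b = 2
y = 11

y = (0)(2) + (3)(2) + (1)(3) + (0)(-1) + 2 = 11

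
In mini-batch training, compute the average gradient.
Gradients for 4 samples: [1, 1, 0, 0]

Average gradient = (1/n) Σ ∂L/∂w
Average gradient = 0.5

Average = (1/4)(1 + 1 + 0 + 0) = 2/4 = 0.5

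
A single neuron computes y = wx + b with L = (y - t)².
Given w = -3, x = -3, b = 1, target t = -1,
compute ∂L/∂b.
∂L/∂b = 22

y = wx + b = (-3)(-3) + 1 = 10
∂L/∂y = 2(y - t) = 2(10 - -1) = 22
∂y/∂b = 1
∂L/∂b = ∂L/∂y · ∂y/∂b = 22 × 1 = 22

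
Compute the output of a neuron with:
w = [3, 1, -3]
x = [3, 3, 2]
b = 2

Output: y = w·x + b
y = 8

y = (3)(3) + (1)(3) + (-3)(2) + 2 = 8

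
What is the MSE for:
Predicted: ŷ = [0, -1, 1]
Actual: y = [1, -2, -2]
MSE = 3.667

MSE = (1/3)((0-1)² + (-1--2)² + (1--2)²) = (1/3)(1 + 1 + 9) = 3.667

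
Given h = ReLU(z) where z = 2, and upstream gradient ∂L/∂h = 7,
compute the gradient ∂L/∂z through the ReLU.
∂L/∂z = 7

h = ReLU(2) = 2
Since z > 0: ∂h/∂z = 1
∂L/∂z = ∂L/∂h · ∂h/∂z = 7 × 1 = 7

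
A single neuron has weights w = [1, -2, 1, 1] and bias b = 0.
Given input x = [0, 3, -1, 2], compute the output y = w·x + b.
y = -5

y = (1)(0) + (-2)(3) + (1)(-1) + (1)(2) + 0 = -5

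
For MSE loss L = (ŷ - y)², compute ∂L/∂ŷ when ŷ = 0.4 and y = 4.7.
∂L/∂ŷ = -8.6

∂L/∂ŷ = 2(ŷ - y) = 2(0.4 - 4.7) = 2(-4.3) = -8.6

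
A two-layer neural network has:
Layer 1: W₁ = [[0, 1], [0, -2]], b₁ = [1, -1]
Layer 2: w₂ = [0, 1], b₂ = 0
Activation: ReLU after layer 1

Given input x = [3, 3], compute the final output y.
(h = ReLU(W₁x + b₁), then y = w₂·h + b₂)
y = 0

Layer 1 pre-activation: z₁ = [4, -7]
After ReLU: h = [4, 0]
Layer 2 output: y = 0×4 + 1×0 + 0 = 0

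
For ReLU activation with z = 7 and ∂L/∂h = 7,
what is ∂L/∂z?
∂L/∂z = 7

h = ReLU(7) = 7
Since z > 0: ∂h/∂z = 1
∂L/∂z = ∂L/∂h · ∂h/∂z = 7 × 1 = 7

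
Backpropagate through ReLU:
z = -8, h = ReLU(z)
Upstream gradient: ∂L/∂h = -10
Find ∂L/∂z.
∂L/∂z = 0

h = ReLU(-8) = 0
Since z < 0: ∂h/∂z = 0
∂L/∂z = ∂L/∂h · ∂h/∂z = -10 × 0 = 0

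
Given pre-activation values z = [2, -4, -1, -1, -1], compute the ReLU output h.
h = [2, 0, 0, 0, 0]

ReLU applied element-wise: max(0,2)=2, max(0,-4)=0, max(0,-1)=0, max(0,-1)=0, max(0,-1)=0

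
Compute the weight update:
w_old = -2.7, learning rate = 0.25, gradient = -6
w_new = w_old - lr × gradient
w_new = -1.2

w_new = w - η·∂L/∂w = -2.7 - 0.25×(-6) = -2.7 - (-1.5) = -1.2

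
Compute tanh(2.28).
0.9793

tanh(2.28) = (e^(2.28) - e^(-2.28))/(e^(2.28) + e^(-2.28)) = 0.9793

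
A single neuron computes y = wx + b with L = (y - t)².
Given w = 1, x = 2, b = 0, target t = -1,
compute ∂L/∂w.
∂L/∂w = 12

y = wx + b = (1)(2) + 0 = 2
∂L/∂y = 2(y - t) = 2(2 - -1) = 6
∂y/∂w = x = 2
∂L/∂w = ∂L/∂y · ∂y/∂w = 6 × 2 = 12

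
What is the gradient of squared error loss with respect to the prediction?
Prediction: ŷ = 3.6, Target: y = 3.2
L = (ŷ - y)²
∂L/∂ŷ = 0.8

∂L/∂ŷ = 2(ŷ - y) = 2(3.6 - 3.2) = 2(0.4) = 0.8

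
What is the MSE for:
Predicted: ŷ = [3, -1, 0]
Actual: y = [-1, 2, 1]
MSE = 8.667

MSE = (1/3)((3--1)² + (-1-2)² + (0-1)²) = (1/3)(16 + 9 + 1) = 8.667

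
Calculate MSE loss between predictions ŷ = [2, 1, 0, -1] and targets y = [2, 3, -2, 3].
MSE = 6

MSE = (1/4)((2-2)² + (1-3)² + (0--2)² + (-1-3)²) = (1/4)(0 + 4 + 4 + 16) = 6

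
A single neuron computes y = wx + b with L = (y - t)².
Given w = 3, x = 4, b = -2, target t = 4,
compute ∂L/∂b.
∂L/∂b = 12

y = wx + b = (3)(4) + -2 = 10
∂L/∂y = 2(y - t) = 2(10 - 4) = 12
∂y/∂b = 1
∂L/∂b = ∂L/∂y · ∂y/∂b = 12 × 1 = 12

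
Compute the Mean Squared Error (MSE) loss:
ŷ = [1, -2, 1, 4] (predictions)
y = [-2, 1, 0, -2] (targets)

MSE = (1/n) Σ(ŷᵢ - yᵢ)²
MSE = 13.75

MSE = (1/4)((1--2)² + (-2-1)² + (1-0)² + (4--2)²) = (1/4)(9 + 9 + 1 + 36) = 13.75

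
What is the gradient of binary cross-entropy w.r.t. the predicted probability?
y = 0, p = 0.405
∂L/∂p = 1.681

∂L/∂p = -y/p + (1-y)/(1-p) = 0 + 1/0.595 = 1.681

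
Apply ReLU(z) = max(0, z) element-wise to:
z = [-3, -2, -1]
h = [0, 0, 0]

ReLU applied element-wise: max(0,-3)=0, max(0,-2)=0, max(0,-1)=0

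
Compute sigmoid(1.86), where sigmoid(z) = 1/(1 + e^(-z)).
0.8653

sigmoid(1.86) = 1/(1 + e^(-1.86)) = 1/(1 + 0.1557) = 0.8653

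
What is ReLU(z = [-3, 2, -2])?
h = [0, 2, 0]

ReLU applied element-wise: max(0,-3)=0, max(0,2)=2, max(0,-2)=0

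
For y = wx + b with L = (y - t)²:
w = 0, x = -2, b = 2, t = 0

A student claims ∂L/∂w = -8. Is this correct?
Correct

y = (0)(-2) + 2 = 2
∂L/∂y = 2(y - t) = 2(2 - 0) = 4
∂y/∂w = x = -2
∂L/∂w = 4 × -2 = -8

Claimed value: -8
Correct: The correct gradient is -8.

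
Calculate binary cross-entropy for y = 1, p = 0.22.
L = 1.514

L = -1·log(0.22) - 0·log(0.78) = -log(0.22) = 1.514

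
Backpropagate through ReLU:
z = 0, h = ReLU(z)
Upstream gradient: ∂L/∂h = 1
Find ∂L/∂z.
∂L/∂z = 0

h = ReLU(0) = 0
At z = 0: ∂h/∂z = 0 (by convention)
∂L/∂z = ∂L/∂h · ∂h/∂z = 1 × 0 = 0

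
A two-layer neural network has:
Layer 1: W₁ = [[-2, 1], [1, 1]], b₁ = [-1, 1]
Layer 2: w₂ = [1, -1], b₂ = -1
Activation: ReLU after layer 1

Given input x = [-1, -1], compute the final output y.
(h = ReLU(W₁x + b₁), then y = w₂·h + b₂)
y = -1

Layer 1 pre-activation: z₁ = [0, -1]
After ReLU: h = [0, 0]
Layer 2 output: y = 1×0 + -1×0 + -1 = -1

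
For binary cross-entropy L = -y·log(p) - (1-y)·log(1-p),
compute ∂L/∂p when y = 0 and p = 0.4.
∂L/∂p = 1.667

∂L/∂p = -y/p + (1-y)/(1-p) = 0 + 1/0.6 = 1.667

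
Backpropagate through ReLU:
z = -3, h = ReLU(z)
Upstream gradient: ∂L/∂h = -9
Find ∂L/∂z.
∂L/∂z = 0

h = ReLU(-3) = 0
Since z < 0: ∂h/∂z = 0
∂L/∂z = ∂L/∂h · ∂h/∂z = -9 × 0 = 0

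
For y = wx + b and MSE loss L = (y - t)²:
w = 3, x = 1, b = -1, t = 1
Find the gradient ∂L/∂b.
∂L/∂b = 2

y = wx + b = (3)(1) + -1 = 2
∂L/∂y = 2(y - t) = 2(2 - 1) = 2
∂y/∂b = 1
∂L/∂b = ∂L/∂y · ∂y/∂b = 2 × 1 = 2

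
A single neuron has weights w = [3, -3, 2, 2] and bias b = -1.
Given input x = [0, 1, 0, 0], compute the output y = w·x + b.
y = -4

y = (3)(0) + (-3)(1) + (2)(0) + (2)(0) + -1 = -4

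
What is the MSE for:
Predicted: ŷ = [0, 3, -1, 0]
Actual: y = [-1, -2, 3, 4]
MSE = 14.5

MSE = (1/4)((0--1)² + (3--2)² + (-1-3)² + (0-4)²) = (1/4)(1 + 25 + 16 + 16) = 14.5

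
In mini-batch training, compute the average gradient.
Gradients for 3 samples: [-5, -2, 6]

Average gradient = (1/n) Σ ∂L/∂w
Average gradient = -0.3333

Average = (1/3)(-5 + -2 + 6) = -1/3 = -0.3333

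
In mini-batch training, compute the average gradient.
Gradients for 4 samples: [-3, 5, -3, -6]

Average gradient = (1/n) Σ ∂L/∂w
Average gradient = -1.75

Average = (1/4)(-3 + 5 + -3 + -6) = -7/4 = -1.75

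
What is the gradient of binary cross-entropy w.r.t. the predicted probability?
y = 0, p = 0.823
∂L/∂p = 5.65

∂L/∂p = -y/p + (1-y)/(1-p) = 0 + 1/0.177 = 5.65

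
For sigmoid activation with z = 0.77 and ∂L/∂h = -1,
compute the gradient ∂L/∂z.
∂L/∂z = -0.2163

σ(0.77) = 0.6835
σ'(0.77) = σ(0.77)(1 - σ(0.77)) = 0.6835 × 0.3165 = 0.2163
∂L/∂z = ∂L/∂h · σ'(z) = -1 × 0.2163 = -0.2163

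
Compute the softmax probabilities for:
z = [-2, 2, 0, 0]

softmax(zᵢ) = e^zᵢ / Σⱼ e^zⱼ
p = [0.0142, 0.7758, 0.105, 0.105]

exp(z) = [0.1353, 7.389, 1, 1]
Sum = 9.524
p = [0.0142, 0.7758, 0.105, 0.105]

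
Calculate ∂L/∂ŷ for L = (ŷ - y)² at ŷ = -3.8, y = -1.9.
∂L/∂ŷ = -3.8

∂L/∂ŷ = 2(ŷ - y) = 2(-3.8 - -1.9) = 2(-1.9) = -3.8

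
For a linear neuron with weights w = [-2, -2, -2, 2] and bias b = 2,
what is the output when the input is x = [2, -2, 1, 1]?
y = 2

y = (-2)(2) + (-2)(-2) + (-2)(1) + (2)(1) + 2 = 2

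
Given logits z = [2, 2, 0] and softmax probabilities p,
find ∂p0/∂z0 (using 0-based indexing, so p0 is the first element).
∂p0/∂z0 = 0.249

p = softmax(z) = [0.4683, 0.4683, 0.06338]
p0 = 0.4683

∂p0/∂z0 = p0(1 - p0) = 0.4683 × (1 - 0.4683) = 0.249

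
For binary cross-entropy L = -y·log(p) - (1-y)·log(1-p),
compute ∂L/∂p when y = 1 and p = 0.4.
∂L/∂p = -2.5

∂L/∂p = -y/p + (1-y)/(1-p) = -1/0.4 + 0 = -2.5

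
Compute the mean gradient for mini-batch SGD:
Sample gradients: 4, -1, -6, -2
Average gradient = -1.25

Average = (1/4)(4 + -1 + -6 + -2) = -5/4 = -1.25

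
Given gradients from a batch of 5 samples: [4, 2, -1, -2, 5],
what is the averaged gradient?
Average gradient = 1.6

Average = (1/5)(4 + 2 + -1 + -2 + 5) = 8/5 = 1.6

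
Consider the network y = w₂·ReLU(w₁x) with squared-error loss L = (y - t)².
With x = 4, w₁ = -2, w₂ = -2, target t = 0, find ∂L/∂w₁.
∂L/∂w₁ = 0

Forward pass:
z = w₁x = -2×4 = -8
h = ReLU(-8) = 0
y = w₂h = -2×0 = 0

Backward pass:
∂L/∂y = 2(y - t) = 2(0 - 0) = 0
∂y/∂h = w₂ = -2
∂h/∂z = 0 (ReLU derivative)
∂z/∂w₁ = x = 4

∂L/∂w₁ = 0 × -2 × 0 × 4 = 0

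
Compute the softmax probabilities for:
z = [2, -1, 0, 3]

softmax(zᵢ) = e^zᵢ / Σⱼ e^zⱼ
p = [0.2562, 0.0128, 0.0347, 0.6964]

exp(z) = [7.389, 0.3679, 1, 20.09]
Sum = 28.84
p = [0.2562, 0.0128, 0.0347, 0.6964]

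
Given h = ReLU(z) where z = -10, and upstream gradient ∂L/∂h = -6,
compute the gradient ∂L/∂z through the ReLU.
∂L/∂z = 0

h = ReLU(-10) = 0
Since z < 0: ∂h/∂z = 0
∂L/∂z = ∂L/∂h · ∂h/∂z = -6 × 0 = 0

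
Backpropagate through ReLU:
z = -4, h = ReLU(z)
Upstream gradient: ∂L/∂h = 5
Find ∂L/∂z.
∂L/∂z = 0

h = ReLU(-4) = 0
Since z < 0: ∂h/∂z = 0
∂L/∂z = ∂L/∂h · ∂h/∂z = 5 × 0 = 0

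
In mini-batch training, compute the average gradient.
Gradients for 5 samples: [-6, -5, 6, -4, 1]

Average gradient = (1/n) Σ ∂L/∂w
Average gradient = -1.6

Average = (1/5)(-6 + -5 + 6 + -4 + 1) = -8/5 = -1.6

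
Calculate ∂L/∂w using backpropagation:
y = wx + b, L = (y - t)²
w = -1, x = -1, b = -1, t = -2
∂L/∂w = -4

y = wx + b = (-1)(-1) + -1 = 0
∂L/∂y = 2(y - t) = 2(0 - -2) = 4
∂y/∂w = x = -1
∂L/∂w = ∂L/∂y · ∂y/∂w = 4 × -1 = -4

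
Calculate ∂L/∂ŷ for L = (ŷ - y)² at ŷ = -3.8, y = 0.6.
∂L/∂ŷ = -8.8

∂L/∂ŷ = 2(ŷ - y) = 2(-3.8 - 0.6) = 2(-4.4) = -8.8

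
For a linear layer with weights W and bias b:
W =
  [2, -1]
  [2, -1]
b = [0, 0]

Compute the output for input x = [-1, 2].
y = [-4, -4]

Wx = [2×-1 + -1×2, 2×-1 + -1×2]
   = [-4, -4]
y = Wx + b = [-4 + 0, -4 + 0] = [-4, -4]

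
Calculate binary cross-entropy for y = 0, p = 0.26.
L = 0.3011

L = -0·log(0.26) - 1·log(0.74) = -log(0.74) = 0.3011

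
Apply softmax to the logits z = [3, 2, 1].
p = [0.6652, 0.2447, 0.09]

exp(z) = [20.09, 7.389, 2.718]
Sum = 30.19
p = [0.6652, 0.2447, 0.09]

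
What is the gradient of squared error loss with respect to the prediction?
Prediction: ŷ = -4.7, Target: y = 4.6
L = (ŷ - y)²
∂L/∂ŷ = -18.6

∂L/∂ŷ = 2(ŷ - y) = 2(-4.7 - 4.6) = 2(-9.3) = -18.6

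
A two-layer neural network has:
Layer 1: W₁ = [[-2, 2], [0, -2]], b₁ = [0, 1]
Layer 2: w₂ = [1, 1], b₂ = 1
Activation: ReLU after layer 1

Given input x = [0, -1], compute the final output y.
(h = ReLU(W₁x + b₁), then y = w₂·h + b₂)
y = 4

Layer 1 pre-activation: z₁ = [-2, 3]
After ReLU: h = [0, 3]
Layer 2 output: y = 1×0 + 1×3 + 1 = 4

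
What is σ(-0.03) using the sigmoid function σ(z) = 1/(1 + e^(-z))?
0.4925

sigmoid(-0.03) = 1/(1 + e^(0.03)) = 1/(1 + 1.03) = 0.4925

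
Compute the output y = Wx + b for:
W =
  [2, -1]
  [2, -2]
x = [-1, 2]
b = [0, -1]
y = [-4, -7]

Wx = [2×-1 + -1×2, 2×-1 + -2×2]
   = [-4, -6]
y = Wx + b = [-4 + 0, -6 + -1] = [-4, -7]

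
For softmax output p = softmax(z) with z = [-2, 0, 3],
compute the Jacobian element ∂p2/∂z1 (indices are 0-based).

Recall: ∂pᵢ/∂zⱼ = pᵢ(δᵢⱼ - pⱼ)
∂p2/∂z1 = -0.0446

p = softmax(z) = [0.006377, 0.04712, 0.9465]
p2 = 0.9465, p1 = 0.04712

∂p2/∂z1 = -p2 × p1 = -0.9465 × 0.04712 = -0.0446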